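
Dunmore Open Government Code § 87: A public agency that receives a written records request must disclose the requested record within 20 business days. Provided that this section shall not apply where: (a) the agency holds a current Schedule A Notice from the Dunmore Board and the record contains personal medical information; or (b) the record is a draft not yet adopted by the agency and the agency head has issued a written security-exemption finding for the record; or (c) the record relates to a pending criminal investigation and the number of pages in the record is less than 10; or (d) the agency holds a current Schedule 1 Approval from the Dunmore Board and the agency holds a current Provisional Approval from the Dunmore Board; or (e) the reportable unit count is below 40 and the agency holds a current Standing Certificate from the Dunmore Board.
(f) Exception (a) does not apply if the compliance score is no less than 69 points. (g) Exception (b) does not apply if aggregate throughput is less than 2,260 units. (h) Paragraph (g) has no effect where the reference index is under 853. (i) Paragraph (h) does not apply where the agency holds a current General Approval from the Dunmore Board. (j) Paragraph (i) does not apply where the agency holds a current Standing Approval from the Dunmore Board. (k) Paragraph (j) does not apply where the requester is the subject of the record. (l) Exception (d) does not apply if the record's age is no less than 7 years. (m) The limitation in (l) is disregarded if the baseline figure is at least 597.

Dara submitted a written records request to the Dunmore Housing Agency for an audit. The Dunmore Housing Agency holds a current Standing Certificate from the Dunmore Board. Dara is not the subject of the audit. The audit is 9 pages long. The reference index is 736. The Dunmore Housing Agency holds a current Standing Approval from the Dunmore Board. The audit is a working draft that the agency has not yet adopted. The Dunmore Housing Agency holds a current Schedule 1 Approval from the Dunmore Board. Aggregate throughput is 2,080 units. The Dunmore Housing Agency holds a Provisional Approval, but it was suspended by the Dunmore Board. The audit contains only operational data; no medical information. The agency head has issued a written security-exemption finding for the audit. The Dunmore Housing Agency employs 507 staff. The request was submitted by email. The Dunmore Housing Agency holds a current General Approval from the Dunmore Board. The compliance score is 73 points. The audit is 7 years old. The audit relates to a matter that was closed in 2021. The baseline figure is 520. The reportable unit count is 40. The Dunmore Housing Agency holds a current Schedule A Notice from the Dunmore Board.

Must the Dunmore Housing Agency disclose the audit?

No — exception (b) applies; the Dunmore Housing Agency is not required to disclose the audit.

Exception (a) requires that the record contains personal medical information; but the audit contains only operational data, so (a) is unavailable.
All of (b)'s requirements are met (the audit is an unadopted draft; a written security-exemption finding has been issued). Under paragraphs (g)–(k): (g) applies (aggregate throughput is 2,080 units, less than the 2,260 units limit), but is displaced by (h): (h) operates against (g): the reference index is 736, under the 853 limit. (i) would limit (h) — a current General Approval is held — but (j) sets (i) aside: (j) operates against (i): a current Standing Approval is held. (k) is inapplicable (Dara is not the subject of the audit), so (j) stands. (b) remains available.
Exception (c) fails — the audit relates to a closed matter.
Exception (d) does not apply: the Provisional Approval is not current.
Exception (e) does not apply: the reportable unit count is 40, not below 40.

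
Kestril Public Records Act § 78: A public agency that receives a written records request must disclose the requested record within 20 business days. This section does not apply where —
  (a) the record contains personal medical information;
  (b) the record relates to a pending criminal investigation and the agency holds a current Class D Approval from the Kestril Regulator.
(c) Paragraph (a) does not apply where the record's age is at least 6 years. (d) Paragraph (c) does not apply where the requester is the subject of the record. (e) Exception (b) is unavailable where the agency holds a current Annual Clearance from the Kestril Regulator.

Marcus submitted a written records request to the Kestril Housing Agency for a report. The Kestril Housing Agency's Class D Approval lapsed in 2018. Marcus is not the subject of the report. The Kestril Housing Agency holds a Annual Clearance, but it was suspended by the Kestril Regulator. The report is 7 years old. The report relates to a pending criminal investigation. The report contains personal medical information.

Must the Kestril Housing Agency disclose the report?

Exception (a) is satisfied on its face — the report contains personal medical information. But: (c) operates against (a): the record's age is 7 years, meeting the 6 years threshold. (d), which would lift (c), is not engaged — Marcus is not the subject of the report. Exception (a) does not apply.
Exception (b) requires that the agency holds a current Class D Approval from the Kestril Regulator; but the Class D Approval is not current, so (b) is unavailable.
No exception applies. The general rule governs.

Yes — the Kestril Housing Agency must disclose the report.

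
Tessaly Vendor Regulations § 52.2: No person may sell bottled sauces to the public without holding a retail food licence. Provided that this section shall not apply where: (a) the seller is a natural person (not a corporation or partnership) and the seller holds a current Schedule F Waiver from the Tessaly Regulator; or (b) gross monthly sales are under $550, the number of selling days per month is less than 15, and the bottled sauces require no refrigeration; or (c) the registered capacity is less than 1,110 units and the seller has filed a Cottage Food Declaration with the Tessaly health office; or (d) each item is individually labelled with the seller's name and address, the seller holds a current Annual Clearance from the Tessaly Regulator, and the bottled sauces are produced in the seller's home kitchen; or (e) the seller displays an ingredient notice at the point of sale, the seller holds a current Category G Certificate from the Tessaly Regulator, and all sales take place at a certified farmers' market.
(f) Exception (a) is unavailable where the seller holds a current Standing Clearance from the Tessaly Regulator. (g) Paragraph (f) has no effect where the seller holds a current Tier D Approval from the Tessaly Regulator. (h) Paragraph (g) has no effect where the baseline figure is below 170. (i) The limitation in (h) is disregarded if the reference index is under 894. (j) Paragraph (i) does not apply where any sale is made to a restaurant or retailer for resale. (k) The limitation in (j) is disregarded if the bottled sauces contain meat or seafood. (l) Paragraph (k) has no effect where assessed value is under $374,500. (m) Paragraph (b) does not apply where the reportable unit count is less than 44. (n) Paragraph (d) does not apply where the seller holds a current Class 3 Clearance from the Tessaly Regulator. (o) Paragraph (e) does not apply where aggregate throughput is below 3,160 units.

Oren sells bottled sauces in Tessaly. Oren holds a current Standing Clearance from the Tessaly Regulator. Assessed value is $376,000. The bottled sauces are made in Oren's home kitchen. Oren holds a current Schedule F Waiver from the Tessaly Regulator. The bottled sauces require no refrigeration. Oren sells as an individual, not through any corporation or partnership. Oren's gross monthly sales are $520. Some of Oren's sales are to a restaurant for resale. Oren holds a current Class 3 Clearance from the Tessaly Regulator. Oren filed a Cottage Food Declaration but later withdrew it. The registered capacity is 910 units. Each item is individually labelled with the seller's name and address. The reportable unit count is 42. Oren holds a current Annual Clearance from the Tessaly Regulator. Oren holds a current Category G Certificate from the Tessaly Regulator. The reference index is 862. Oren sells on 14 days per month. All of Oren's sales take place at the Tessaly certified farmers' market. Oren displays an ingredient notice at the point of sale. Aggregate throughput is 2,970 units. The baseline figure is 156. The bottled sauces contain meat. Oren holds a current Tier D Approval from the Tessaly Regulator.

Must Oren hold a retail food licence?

No — exception (a) applies; Oren is not required to hold a retail food licence.

Exception (a)'s conditions are all satisfied: the seller is a natural person; a current Schedule F Waiver is held. Considering the limiting provisions: (f) would limit (a) — a current Standing Clearance is held — but (g) sets (f) aside: (g) operates — a current Tier D Approval is held. (h) would limit (g) — the baseline figure is 156, below the 170 limit — but (i) sets (h) aside: (i) operates against (h): the reference index is 862, under the 894 limit. (j) is engaged (some sales are to a restaurant for resale), but is overridden by (k): (k) is engaged — the bottled sauces contain meat. (l) is not engaged (assessed value is $376,000, not under $374,500), so (k) stands. Exception (a) stands.
All of (b)'s requirements are met (gross monthly sales are $520, under the $550 limit; the number of selling days per month is 14, less than the 15 limit; the bottled sauces are shelf-stable). But applying paragraph (m): (m) operates against (b): the reportable unit count is 42, less than the 44 limit. (b) is therefore removed.
Exception (c) requires that the seller has filed a Cottage Food Declaration with the Tessaly health office; but the Cottage Food Declaration was withdrawn, so (c) is unavailable.
Exception (d)'s conditions are all satisfied: items are individually labelled; a current Annual Clearance is held; the bottled sauces are home-kitchen produced. Turning to paragraph (n): (n) operates against (d): a current Class 3 Clearance is held. Exception (d) does not apply.
All of (e)'s requirements are met (an ingredient notice is displayed; a current Category G Certificate is held; all sales are at a certified farmers' market). But applying paragraph (o): (o) is engaged — aggregate throughput is 2,970 units, below the 3,160 units limit. Exception (e) does not apply.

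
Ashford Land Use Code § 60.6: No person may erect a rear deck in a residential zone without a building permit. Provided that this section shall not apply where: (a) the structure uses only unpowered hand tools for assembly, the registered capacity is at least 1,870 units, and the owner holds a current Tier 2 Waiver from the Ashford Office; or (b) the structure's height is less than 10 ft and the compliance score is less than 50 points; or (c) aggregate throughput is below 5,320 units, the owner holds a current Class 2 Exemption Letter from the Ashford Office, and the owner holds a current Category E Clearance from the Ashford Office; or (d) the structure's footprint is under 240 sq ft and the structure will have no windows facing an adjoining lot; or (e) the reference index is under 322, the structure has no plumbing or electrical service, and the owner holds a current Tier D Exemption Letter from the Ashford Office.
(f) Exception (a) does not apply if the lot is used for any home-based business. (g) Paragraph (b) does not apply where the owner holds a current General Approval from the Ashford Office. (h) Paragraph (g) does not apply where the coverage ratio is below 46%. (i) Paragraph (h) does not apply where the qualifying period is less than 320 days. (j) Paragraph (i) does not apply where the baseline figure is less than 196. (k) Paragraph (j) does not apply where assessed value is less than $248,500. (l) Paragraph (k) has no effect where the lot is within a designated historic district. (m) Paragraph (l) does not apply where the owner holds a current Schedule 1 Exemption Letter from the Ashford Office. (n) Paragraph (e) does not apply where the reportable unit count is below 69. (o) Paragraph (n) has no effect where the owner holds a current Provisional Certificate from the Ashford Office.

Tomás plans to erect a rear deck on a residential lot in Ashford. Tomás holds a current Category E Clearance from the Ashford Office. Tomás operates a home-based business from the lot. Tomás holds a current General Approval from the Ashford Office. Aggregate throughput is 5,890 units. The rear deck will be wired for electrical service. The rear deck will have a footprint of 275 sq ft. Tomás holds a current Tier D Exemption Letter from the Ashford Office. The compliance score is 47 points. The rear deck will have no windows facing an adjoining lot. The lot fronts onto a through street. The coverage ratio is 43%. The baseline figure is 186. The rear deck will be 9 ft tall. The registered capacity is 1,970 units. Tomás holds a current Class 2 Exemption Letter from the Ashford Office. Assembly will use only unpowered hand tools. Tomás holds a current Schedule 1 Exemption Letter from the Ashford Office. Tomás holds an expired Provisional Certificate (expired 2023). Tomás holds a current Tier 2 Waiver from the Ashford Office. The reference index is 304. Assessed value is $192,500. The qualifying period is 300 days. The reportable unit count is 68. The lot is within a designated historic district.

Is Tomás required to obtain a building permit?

All of (a)'s requirements are met (assembly uses only hand tools; the registered capacity is 1,970 units, meeting the 1,870 units threshold; a current Tier 2 Waiver is held). But: (f) operates — a home-based business operates on the lot. So (a) is unavailable.
Exception (b) is satisfied on its face — the structure's height is 9 ft, less than the 10 ft limit; the compliance score is 47 points, less than the 50 points limit. But applying paragraphs (g)–(m): (g) operates — a current General Approval is held. (h) operates (the coverage ratio is 43%, below the 46% limit), but is overridden by (i): (i) applies — the qualifying period is 300 days, less than the 320 days limit. (j) would limit (i) — the baseline figure is 186, less than the 196 limit — but (k) sets (j) aside: (k) operates against (j): assessed value is $192,500, less than the $248,500 limit. (l) would limit (k) — the lot is in a historic district — but (m) sets (l) aside: (m) operates — a current Schedule 1 Exemption Letter is held. So (b) is unavailable.
Exception (c) does not apply: aggregate throughput is 5,890 units, not below 5,320 units.
Exception (d) requires that the structure's footprint is under 240 sq ft; but the structure's footprint is 275 sq ft, not under 240 sq ft, so (d) is unavailable.
Exception (e) requires that the structure has no plumbing or electrical service; but electrical service is planned, so (e) is unavailable.
Every exception is unavailable, so the rule governs.

Yes — Tomás must obtain a building permit.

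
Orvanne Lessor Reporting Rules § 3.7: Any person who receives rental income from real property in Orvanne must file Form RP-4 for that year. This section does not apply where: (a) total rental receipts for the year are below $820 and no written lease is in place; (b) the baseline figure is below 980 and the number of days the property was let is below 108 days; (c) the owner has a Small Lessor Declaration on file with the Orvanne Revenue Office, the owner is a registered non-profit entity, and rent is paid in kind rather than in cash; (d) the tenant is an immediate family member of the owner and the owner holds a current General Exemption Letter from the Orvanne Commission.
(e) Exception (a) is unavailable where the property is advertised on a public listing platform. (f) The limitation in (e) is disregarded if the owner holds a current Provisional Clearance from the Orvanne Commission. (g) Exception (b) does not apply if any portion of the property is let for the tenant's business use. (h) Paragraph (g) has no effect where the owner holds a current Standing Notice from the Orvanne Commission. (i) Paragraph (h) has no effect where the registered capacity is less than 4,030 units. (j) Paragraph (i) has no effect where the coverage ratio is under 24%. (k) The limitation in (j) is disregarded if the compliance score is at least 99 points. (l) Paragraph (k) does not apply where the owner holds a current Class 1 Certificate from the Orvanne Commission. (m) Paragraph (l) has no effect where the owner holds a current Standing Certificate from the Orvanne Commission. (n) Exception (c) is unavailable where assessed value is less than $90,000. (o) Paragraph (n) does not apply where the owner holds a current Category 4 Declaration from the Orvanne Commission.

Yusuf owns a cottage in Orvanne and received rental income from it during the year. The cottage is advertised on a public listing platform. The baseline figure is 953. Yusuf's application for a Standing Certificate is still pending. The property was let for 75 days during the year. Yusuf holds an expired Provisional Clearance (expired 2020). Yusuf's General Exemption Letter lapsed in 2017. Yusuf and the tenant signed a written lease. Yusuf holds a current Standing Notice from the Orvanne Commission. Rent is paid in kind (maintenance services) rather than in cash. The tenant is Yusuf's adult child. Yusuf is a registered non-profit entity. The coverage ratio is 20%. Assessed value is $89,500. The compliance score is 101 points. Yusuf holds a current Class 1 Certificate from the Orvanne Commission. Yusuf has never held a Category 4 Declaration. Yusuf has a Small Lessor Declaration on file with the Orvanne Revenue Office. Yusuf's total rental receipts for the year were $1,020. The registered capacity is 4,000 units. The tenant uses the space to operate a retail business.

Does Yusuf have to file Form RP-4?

No — exception (b) applies; Yusuf is not required to file Form RP-4.

Exception (a) requires that total rental receipts for the year are below $820; but total rental receipts for the year are $1,020, not below $820, so (a) is unavailable.
Exception (b): the baseline figure is 953, below the 980 limit; the number of days the property was let is 75 days, below the 108 days limit — every condition holds. As to paragraphs (g)–(m): (g) would limit (b) — the space is let for business use — but (h) sets (g) aside: (h) operates against (g): a current Standing Notice is held. (i) is triggered (the registered capacity is 4,000 units, less than the 4,030 units limit), but is set aside by (j): (j) operates — the coverage ratio is 20%, under the 24% limit. (k) operates (the compliance score is 101 points, meeting the 99 points threshold), but is set aside by (l): (l) operates — a current Class 1 Certificate is held. (m), which would lift (l), is not triggered — the Standing Certificate is not current. So (b) applies.
Exception (c)'s conditions are all satisfied: a Small Lessor Declaration is on file; Yusuf is a registered non-profit; rent is paid in kind. Turning to paragraphs (n)–(o): (n) operates — assessed value is $89,500, less than the $90,000 limit. (o), which would lift (n), does not operate here — no current Category 4 Declaration is held. So (c) is unavailable.
Exception (d) fails — there is no General Exemption Letter in force.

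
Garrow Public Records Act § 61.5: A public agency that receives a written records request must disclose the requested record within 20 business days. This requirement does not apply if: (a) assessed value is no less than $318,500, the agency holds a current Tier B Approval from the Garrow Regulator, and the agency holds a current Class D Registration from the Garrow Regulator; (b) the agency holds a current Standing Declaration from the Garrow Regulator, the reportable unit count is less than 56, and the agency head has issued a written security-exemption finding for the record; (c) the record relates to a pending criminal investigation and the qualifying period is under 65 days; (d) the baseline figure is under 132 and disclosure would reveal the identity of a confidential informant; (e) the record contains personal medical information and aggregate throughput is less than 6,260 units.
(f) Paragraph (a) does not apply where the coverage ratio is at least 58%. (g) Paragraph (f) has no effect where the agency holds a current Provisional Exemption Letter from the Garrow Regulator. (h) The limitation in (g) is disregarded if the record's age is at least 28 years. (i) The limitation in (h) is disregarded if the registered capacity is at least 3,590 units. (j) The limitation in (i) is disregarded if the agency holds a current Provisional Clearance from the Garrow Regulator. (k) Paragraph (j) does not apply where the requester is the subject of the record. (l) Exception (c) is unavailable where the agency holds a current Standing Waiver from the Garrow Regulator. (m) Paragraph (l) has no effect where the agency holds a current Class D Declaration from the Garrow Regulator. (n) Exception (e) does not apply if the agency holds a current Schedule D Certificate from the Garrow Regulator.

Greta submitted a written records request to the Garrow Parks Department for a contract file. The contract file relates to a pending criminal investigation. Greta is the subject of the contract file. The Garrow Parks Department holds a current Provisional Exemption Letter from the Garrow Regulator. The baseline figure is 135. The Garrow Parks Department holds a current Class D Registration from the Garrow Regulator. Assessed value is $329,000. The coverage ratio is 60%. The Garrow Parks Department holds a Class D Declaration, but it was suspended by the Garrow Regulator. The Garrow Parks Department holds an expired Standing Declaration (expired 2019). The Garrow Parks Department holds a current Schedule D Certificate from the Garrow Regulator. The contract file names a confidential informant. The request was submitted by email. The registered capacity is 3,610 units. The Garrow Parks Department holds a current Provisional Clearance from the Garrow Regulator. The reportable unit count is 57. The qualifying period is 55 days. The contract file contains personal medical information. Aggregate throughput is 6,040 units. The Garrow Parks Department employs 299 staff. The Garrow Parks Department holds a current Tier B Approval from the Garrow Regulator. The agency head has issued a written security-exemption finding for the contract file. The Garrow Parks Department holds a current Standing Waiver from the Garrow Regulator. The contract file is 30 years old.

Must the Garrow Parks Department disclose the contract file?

No — exception (a) applies; the Garrow Parks Department is not required to disclose the contract file.

All of (a)'s requirements are met (assessed value is $329,000, meeting the $318,500 threshold; a current Tier B Approval is held; a current Class D Registration is held). As to paragraphs (f)–(k): (f) is engaged (the coverage ratio is 60%, meeting the 58% threshold), but is itself disapplied by (g): (g) is engaged — a current Provisional Exemption Letter is held. (h) operates (the record's age is 30 years, meeting the 28 years threshold), but is displaced by (i): (i) is triggered — the registered capacity is 3,610 units, meeting the 3,590 units threshold. (j) would limit (i) — a current Provisional Clearance is held — but (k) sets (j) aside: (k) operates against (j): Greta is the subject of the contract file. Exception (a) stands.
Exception (b) fails — the Standing Declaration is not current.
All of (c)'s requirements are met (the contract file relates to a pending investigation; the qualifying period is 55 days, under the 65 days limit). However, paragraphs (l)–(m) must be considered: (l) operates — a current Standing Waiver is held. (m), which would lift (l), is not triggered — there is no Class D Declaration in force. Exception (c) does not apply.
Exception (d) requires that the baseline figure is under 132; but the baseline figure is 135, not under 132, so (d) is unavailable.
All of (e)'s requirements are met (the contract file contains personal medical information; aggregate throughput is 6,040 units, less than the 6,260 units limit). But: (n) is triggered — a current Schedule D Certificate is held. So (e) is unavailable.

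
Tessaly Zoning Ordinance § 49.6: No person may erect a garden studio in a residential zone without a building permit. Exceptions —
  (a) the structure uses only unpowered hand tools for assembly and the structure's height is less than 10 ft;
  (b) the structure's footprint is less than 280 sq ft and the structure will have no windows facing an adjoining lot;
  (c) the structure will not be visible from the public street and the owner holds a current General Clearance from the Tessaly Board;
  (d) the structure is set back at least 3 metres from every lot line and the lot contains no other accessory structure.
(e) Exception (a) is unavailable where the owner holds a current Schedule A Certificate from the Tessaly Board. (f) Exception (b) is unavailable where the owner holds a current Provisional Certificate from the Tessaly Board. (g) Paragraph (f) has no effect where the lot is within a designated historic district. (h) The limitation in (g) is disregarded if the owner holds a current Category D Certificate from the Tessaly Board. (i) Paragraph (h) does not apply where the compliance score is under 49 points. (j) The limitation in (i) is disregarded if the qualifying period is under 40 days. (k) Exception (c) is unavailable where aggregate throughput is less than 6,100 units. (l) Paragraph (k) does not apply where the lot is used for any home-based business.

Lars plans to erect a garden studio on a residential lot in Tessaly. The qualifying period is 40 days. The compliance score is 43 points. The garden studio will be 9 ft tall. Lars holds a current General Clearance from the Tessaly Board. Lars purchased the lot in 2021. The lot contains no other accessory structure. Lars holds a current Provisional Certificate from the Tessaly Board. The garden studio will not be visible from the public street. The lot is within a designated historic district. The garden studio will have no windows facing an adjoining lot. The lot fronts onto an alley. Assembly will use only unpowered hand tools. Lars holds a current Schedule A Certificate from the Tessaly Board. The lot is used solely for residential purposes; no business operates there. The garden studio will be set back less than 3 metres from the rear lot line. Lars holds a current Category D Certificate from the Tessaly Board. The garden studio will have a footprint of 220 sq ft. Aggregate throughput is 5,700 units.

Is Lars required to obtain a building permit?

No — exception (b) applies; Lars does not need a building permit.

All of (a)'s requirements are met (assembly uses only hand tools; the structure's height is 9 ft, less than the 10 ft limit). But applying paragraph (e): (e) operates against (a): a current Schedule A Certificate is held. Exception (a) does not apply.
Exception (b) is satisfied on its face — the structure's footprint is 220 sq ft, less than the 280 sq ft limit; no windows face an adjoining lot. Under paragraphs (f)–(j): (f) would limit (b) — a current Provisional Certificate is held — but (g) sets (f) aside: (g) operates against (f): the lot is in a historic district. (h) would limit (g) — a current Category D Certificate is held — but (i) sets (h) aside: (i) is engaged — the compliance score is 43 points, under the 49 points limit. (j), which would lift (i), is not engaged — the qualifying period is 40 days, not under 40 days. So (b) applies.
All of (c)'s requirements are met (the structure will not be visible from the street; a current General Clearance is held). But applying paragraphs (k)–(l): (k) operates — aggregate throughput is 5,700 units, less than the 6,100 units limit. (l), which would lift (k), is inapplicable — the lot is solely residential. (c) is therefore removed.
Exception (d) fails — the rear setback is under 3 m.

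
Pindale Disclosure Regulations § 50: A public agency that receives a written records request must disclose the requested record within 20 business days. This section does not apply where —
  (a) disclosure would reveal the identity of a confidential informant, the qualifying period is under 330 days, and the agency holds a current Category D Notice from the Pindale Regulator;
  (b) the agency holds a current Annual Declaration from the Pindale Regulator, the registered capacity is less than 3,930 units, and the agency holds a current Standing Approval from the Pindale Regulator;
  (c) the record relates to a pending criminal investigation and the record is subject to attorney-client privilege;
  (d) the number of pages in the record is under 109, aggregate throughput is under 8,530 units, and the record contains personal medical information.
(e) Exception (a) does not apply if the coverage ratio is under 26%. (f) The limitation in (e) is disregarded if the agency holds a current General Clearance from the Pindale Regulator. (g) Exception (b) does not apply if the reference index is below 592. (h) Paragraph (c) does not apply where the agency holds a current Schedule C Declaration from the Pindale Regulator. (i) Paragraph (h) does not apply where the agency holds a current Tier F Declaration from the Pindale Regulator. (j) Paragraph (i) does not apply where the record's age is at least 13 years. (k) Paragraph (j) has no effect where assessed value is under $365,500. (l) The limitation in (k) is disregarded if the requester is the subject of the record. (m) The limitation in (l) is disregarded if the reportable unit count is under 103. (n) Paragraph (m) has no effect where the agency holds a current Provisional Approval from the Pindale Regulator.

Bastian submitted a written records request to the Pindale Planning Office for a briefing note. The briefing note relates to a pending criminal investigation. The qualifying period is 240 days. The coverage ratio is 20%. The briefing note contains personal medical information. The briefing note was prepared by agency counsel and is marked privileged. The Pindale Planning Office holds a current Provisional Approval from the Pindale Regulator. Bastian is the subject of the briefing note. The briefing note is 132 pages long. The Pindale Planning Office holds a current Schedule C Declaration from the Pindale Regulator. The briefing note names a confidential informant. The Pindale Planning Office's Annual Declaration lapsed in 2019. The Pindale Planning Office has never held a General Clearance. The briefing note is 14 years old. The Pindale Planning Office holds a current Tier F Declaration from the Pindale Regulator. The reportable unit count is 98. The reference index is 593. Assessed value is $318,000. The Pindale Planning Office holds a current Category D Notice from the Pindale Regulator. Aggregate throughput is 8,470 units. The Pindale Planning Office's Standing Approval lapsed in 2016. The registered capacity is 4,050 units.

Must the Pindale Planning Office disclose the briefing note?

Yes — the Pindale Planning Office must disclose the briefing note.

Exception (a) is satisfied on its face — the briefing note names a confidential informant; the qualifying period is 240 days, under the 330 days limit; a current Category D Notice is held. However, paragraphs (e)–(f) must be considered: (e) is triggered — the coverage ratio is 20%, under the 26% limit. (f), which would lift (e), is not triggered — the General Clearance is not current. (a) is therefore removed.
Exception (b) does not apply: the Annual Declaration is not current.
Exception (c): the briefing note relates to a pending investigation; the briefing note is privileged — every condition holds. But: (h) operates against (c): a current Schedule C Declaration is held. (i) would limit (h) — a current Tier F Declaration is held — but (j) sets (i) aside: (j) is triggered — the record's age is 14 years, meeting the 13 years threshold. (k) would limit (j) — assessed value is $318,000, under the $365,500 limit — but (l) sets (k) aside: (l) operates against (k): Bastian is the subject of the briefing note. (m) applies (the reportable unit count is 98, under the 103 limit), but is displaced by (n): (n) operates against (m): a current Provisional Approval is held. So (c) is unavailable.
Exception (d) does not apply: the number of pages in the record is 132, not under 109.
None of the exceptions is available; § 50 applies in full.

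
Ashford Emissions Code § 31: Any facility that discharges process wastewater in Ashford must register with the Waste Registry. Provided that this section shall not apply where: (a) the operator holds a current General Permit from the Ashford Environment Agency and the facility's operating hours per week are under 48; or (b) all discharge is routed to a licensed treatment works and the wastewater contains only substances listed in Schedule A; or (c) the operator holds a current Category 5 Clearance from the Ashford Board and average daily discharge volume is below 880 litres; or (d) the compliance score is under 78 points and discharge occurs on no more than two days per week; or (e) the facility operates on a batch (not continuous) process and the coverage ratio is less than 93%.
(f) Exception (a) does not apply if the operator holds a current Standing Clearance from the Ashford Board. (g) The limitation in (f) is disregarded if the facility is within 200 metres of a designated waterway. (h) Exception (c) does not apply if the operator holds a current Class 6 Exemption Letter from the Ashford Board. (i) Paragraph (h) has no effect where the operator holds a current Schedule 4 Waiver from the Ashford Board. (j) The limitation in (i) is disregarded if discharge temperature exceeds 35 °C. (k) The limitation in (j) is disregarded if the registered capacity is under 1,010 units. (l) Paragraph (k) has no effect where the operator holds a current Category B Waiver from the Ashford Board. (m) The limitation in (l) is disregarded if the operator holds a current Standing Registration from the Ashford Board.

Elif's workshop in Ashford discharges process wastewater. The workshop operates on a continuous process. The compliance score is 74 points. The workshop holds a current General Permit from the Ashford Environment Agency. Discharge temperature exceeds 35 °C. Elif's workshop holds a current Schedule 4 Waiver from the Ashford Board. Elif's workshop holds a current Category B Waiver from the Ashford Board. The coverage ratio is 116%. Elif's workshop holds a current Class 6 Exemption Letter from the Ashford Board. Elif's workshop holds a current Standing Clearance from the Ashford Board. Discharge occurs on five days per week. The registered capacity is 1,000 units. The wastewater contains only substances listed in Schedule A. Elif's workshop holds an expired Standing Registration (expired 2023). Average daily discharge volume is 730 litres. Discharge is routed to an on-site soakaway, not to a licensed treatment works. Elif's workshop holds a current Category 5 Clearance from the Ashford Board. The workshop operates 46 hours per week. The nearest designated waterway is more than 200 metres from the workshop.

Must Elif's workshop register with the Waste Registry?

All of (a)'s requirements are met (a current General Permit is held; the facility's operating hours per week are 46, under the 48 limit). But applying paragraphs (f)–(g): (f) operates against (a): a current Standing Clearance is held. (g), which would lift (f), is not engaged — the workshop is more than 200 m from any designated waterway. Exception (a) does not apply.
Exception (b) does not apply: discharge is not routed to a licensed treatment works.
Exception (c): a current Category 5 Clearance is held; average daily discharge volume is 730 litres, below the 880 litres limit — every condition holds. But: (h) is triggered — a current Class 6 Exemption Letter is held. (i) would limit (h) — a current Schedule 4 Waiver is held — but (j) sets (i) aside: (j) applies — discharge temperature exceeds 35 °C. (k) would limit (j) — the registered capacity is 1,000 units, under the 1,010 units limit — but (l) sets (k) aside: (l) operates against (k): a current Category B Waiver is held. (m), which would lift (l), is not triggered — the Standing Registration is not current. Exception (c) does not apply.
Exception (d) requires that discharge occurs on no more than two days per week; but discharge occurs on five days per week, so (d) is unavailable.
Exception (e) fails — the facility operates on a continuous process.
No exception displaces § 31.

Yes — Elif's workshop must register with the Waste Registry.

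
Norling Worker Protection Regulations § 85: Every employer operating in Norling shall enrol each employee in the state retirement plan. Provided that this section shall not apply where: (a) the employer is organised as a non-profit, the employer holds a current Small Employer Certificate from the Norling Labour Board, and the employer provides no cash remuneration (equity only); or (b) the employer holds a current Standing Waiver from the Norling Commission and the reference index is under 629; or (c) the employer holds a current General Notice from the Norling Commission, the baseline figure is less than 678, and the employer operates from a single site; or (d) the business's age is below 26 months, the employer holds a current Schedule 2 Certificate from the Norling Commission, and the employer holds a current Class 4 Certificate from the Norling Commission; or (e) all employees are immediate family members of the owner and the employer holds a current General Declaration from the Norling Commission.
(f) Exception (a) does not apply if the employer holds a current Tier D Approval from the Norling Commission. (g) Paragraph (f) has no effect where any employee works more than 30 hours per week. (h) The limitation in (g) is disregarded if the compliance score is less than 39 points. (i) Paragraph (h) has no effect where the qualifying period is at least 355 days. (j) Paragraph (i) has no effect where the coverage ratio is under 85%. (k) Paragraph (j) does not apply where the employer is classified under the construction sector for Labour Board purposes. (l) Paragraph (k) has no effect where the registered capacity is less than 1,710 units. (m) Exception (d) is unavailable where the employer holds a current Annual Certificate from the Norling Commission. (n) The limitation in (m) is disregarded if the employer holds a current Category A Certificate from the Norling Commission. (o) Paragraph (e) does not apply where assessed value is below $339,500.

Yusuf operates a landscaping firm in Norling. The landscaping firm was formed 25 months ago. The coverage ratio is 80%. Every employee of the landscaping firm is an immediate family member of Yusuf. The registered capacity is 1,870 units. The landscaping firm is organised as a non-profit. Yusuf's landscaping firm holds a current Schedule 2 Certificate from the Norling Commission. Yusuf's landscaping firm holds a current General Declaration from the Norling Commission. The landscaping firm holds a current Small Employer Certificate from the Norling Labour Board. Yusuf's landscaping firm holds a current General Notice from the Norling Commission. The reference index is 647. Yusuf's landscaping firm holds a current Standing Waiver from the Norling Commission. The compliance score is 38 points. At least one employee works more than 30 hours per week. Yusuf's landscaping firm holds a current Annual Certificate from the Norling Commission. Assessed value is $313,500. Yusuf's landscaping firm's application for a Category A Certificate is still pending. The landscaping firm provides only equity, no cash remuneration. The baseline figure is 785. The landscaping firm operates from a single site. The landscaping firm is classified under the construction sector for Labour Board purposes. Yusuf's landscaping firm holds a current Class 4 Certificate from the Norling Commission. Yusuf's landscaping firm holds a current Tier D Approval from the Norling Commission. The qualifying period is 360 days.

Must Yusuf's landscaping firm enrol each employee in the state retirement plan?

No — exception (a) applies; Yusuf's landscaping firm is not required to enrol each employee in the state retirement plan.

Exception (a)'s conditions are all satisfied: the employer is a non-profit; a current Small Employer Certificate is held; remuneration is equity-only. Applying paragraphs (f)–(l): (f) would limit (a) — a current Tier D Approval is held — but (g) sets (f) aside: (g) operates against (f): at least one employee exceeds 30 hours/week. (h) would limit (g) — the compliance score is 38 points, less than the 39 points limit — but (i) sets (h) aside: (i) is engaged — the qualifying period is 360 days, meeting the 355 days threshold. (j) would limit (i) — the coverage ratio is 80%, under the 85% limit — but (k) sets (j) aside: (k) operates against (j): the landscaping firm is classified under the construction sector. (l) is inapplicable (the registered capacity is 1,870 units, not less than 1,710 units), so (k) stands. Exception (a) stands.
Exception (b) requires that the reference index is under 629; but the reference index is 647, not under 629, so (b) is unavailable.
Exception (c) fails — the baseline figure is 785, not less than 678.
All of (d)'s requirements are met (the business's age is 25 months, below the 26 months limit; a current Schedule 2 Certificate is held; a current Class 4 Certificate is held). Turning to paragraphs (m)–(n): (m) applies — a current Annual Certificate is held. (n) is not triggered (the Category A Certificate is not current), so (m) stands. (d) is therefore removed.
All of (e)'s requirements are met (every employee is an immediate family member; a current General Declaration is held). However, paragraph (o) must be considered: (o) is triggered — assessed value is $313,500, below the $339,500 limit. (e) is therefore removed.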